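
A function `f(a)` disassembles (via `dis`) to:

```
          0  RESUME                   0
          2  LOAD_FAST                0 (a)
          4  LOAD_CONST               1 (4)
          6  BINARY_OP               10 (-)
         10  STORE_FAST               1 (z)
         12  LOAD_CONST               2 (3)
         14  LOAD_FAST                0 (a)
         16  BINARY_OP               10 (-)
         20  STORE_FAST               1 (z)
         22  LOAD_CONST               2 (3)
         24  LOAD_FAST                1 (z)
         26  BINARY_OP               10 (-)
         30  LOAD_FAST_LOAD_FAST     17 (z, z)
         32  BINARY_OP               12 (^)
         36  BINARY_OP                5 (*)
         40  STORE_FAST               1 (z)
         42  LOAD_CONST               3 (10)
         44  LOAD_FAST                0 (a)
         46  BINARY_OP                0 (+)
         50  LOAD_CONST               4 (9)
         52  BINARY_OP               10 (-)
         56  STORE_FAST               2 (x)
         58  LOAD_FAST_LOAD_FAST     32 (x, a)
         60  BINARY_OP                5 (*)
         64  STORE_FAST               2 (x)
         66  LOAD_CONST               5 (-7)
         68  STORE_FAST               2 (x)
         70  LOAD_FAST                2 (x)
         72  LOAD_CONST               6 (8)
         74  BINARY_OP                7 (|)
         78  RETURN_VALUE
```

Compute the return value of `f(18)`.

LOAD_FAST a → push 18. Stack: [18]
LOAD_CONST → push 4. Stack: [18, 4]
BINARY_OP - → 18 - 4 = 14. Stack: [14]
STORE_FAST z → z=14. Stack: []
LOAD_CONST → push 3. Stack: [3]
LOAD_FAST a → push 18. Stack: [3, 18]
BINARY_OP - → 3 - 18 = -15. Stack: [-15]
STORE_FAST z → z=-15. Stack: []
LOAD_CONST → push 3. Stack: [3]
LOAD_FAST z → push -15. Stack: [3, -15]
BINARY_OP - → 3 - -15 = 18. Stack: [18]
LOAD_FAST_LOAD_FAST z,z → push -15,-15. Stack: [18, -15, -15]
BINARY_OP ^ → -15 ^ -15 = 0. Stack: [18, 0]
BINARY_OP * → 18 * 0 = 0. Stack: [0]
STORE_FAST z → z=0. Stack: []
LOAD_CONST → push 10. Stack: [10]
LOAD_FAST a → push 18. Stack: [10, 18]
BINARY_OP + → 10 + 18 = 28. Stack: [28]
LOAD_CONST → push 9. Stack: [28, 9]
BINARY_OP - → 28 - 9 = 19. Stack: [19]
STORE_FAST x → x=19. Stack: []
LOAD_FAST_LOAD_FAST x,a → push 19,18. Stack: [19, 18]
BINARY_OP * → 19 * 18 = 342. Stack: [342]
STORE_FAST x → x=342. Stack: []
LOAD_CONST → push -7. Stack: [-7]
STORE_FAST x → x=-7. Stack: []
LOAD_FAST x → push -7. Stack: [-7]
LOAD_CONST → push 8. Stack: [-7, 8]
BINARY_OP | → -7 | 8 = -7. Stack: [-7]
RETURN_VALUE → return -7.

-7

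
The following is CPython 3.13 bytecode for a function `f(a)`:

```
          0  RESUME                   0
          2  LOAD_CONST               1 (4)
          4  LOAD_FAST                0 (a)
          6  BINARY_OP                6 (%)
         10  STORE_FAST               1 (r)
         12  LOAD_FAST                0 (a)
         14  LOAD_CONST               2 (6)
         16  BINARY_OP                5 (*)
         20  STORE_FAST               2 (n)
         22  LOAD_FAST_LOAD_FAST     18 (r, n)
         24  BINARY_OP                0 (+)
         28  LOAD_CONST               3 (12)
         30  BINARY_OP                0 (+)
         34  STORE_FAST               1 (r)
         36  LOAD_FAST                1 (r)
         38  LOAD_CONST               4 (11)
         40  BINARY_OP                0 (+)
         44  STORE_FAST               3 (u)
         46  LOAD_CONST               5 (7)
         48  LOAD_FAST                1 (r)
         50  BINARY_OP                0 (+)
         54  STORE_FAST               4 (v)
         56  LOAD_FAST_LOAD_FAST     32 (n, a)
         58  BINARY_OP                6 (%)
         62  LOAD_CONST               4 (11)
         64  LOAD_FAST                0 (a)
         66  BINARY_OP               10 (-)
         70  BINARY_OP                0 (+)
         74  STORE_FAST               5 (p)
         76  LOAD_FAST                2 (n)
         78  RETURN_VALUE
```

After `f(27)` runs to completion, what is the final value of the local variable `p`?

-16

LOAD_CONST → push 4. Stack: [4]
LOAD_FAST a → push 27. Stack: [4, 27]
BINARY_OP % → 4 % 27 = 4. Stack: [4]
STORE_FAST r → r=4. Stack: []
LOAD_FAST a → push 27. Stack: [27]
LOAD_CONST → push 6. Stack: [27, 6]
BINARY_OP * → 27 * 6 = 162. Stack: [162]
STORE_FAST n → n=162. Stack: []
LOAD_FAST_LOAD_FAST r,n → push 4,162. Stack: [4, 162]
BINARY_OP + → 4 + 162 = 166. Stack: [166]
LOAD_CONST → push 12. Stack: [166, 12]
BINARY_OP + → 166 + 12 = 178. Stack: [178]
STORE_FAST r → r=178. Stack: []
LOAD_FAST r → push 178. Stack: [178]
LOAD_CONST → push 11. Stack: [178, 11]
BINARY_OP + → 178 + 11 = 189. Stack: [189]
STORE_FAST u → u=189. Stack: []
LOAD_CONST → push 7. Stack: [7]
LOAD_FAST r → push 178. Stack: [7, 178]
BINARY_OP + → 7 + 178 = 185. Stack: [185]
STORE_FAST v → v=185. Stack: []
LOAD_FAST_LOAD_FAST n,a → push 162,27. Stack: [162, 27]
BINARY_OP % → 162 % 27 = 0. Stack: [0]
LOAD_CONST → push 11. Stack: [0, 11]
LOAD_FAST a → push 27. Stack: [0, 11, 27]
BINARY_OP - → 11 - 27 = -16. Stack: [0, -16]
BINARY_OP + → 0 + -16 = -16. Stack: [-16]
STORE_FAST p → p=-16. Stack: []
LOAD_FAST n → push 162. Stack: [162]
RETURN_VALUE → return 162.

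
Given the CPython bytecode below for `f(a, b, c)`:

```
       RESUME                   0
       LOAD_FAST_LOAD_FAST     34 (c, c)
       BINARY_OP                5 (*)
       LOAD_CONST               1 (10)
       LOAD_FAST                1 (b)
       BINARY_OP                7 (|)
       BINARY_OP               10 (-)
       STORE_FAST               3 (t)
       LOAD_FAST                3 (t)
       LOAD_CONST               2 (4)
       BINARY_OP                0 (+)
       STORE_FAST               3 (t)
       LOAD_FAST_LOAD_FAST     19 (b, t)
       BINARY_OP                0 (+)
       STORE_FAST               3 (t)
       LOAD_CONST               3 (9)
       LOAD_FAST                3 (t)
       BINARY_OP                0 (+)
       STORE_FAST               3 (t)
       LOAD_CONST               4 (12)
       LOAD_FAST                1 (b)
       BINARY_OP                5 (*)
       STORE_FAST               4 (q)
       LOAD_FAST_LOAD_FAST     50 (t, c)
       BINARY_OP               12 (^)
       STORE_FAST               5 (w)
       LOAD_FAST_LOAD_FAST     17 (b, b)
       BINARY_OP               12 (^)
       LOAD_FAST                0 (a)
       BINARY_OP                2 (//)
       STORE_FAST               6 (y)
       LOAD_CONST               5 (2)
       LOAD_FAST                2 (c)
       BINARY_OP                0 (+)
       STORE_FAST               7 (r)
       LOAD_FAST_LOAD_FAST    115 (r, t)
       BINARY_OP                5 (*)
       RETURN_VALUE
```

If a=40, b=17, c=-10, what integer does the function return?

-824

LOAD_FAST_LOAD_FAST c,c → push -10,-10. Stack: [-10, -10]
BINARY_OP * → -10 * -10 = 100. Stack: [100]
LOAD_CONST → push 10. Stack: [100, 10]
LOAD_FAST b → push 17. Stack: [100, 10, 17]
BINARY_OP | → 10 | 17 = 27. Stack: [100, 27]
BINARY_OP - → 100 - 27 = 73. Stack: [73]
STORE_FAST t → t=73. Stack: []
LOAD_FAST t → push 73. Stack: [73]
LOAD_CONST → push 4. Stack: [73, 4]
BINARY_OP + → 73 + 4 = 77. Stack: [77]
STORE_FAST t → t=77. Stack: []
LOAD_FAST_LOAD_FAST b,t → push 17,77. Stack: [17, 77]
BINARY_OP + → 17 + 77 = 94. Stack: [94]
STORE_FAST t → t=94. Stack: []
LOAD_CONST → push 9. Stack: [9]
LOAD_FAST t → push 94. Stack: [9, 94]
BINARY_OP + → 9 + 94 = 103. Stack: [103]
STORE_FAST t → t=103. Stack: []
LOAD_CONST → push 12. Stack: [12]
LOAD_FAST b → push 17. Stack: [12, 17]
BINARY_OP * → 12 * 17 = 204. Stack: [204]
STORE_FAST q → q=204. Stack: []
LOAD_FAST_LOAD_FAST t,c → push 103,-10. Stack: [103, -10]
BINARY_OP ^ → 103 ^ -10 = -111. Stack: [-111]
STORE_FAST w → w=-111. Stack: []
LOAD_FAST_LOAD_FAST b,b → push 17,17. Stack: [17, 17]
BINARY_OP ^ → 17 ^ 17 = 0. Stack: [0]
LOAD_FAST a → push 40. Stack: [0, 40]
BINARY_OP // → 0 // 40 = 0. Stack: [0]
STORE_FAST y → y=0. Stack: []
LOAD_CONST → push 2. Stack: [2]
LOAD_FAST c → push -10. Stack: [2, -10]
BINARY_OP + → 2 + -10 = -8. Stack: [-8]
STORE_FAST r → r=-8. Stack: []
LOAD_FAST_LOAD_FAST r,t → push -8,103. Stack: [-8, 103]
BINARY_OP * → -8 * 103 = -824. Stack: [-824]
RETURN_VALUE → return -824.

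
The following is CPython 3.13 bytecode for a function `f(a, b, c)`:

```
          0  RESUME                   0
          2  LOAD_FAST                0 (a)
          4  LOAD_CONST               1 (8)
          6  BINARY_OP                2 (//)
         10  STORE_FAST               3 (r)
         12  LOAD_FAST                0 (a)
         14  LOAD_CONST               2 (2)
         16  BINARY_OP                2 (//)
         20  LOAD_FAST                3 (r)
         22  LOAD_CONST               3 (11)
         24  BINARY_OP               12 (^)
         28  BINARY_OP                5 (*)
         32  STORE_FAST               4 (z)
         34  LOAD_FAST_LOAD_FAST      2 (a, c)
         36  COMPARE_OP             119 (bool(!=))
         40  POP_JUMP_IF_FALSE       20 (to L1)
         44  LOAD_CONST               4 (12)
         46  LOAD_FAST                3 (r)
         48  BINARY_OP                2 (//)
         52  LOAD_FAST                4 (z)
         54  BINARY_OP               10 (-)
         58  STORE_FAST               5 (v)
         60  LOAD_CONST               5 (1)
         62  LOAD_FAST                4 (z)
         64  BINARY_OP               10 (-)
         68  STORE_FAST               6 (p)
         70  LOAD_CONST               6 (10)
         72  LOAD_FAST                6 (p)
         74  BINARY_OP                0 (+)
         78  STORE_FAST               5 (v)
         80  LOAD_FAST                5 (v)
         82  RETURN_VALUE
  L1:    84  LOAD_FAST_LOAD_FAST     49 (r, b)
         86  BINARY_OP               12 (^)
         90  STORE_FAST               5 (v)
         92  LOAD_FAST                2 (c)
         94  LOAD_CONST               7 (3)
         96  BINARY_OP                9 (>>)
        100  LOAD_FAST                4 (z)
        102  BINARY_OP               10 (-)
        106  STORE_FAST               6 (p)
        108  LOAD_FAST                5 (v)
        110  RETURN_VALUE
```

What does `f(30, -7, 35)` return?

-109

LOAD_FAST a → push 30. Stack: [30]
LOAD_CONST → push 8. Stack: [30, 8]
BINARY_OP // → 30 // 8 = 3. Stack: [3]
STORE_FAST r → r=3. Stack: []
LOAD_FAST a → push 30. Stack: [30]
LOAD_CONST → push 2. Stack: [30, 2]
BINARY_OP // → 30 // 2 = 15. Stack: [15]
LOAD_FAST r → push 3. Stack: [15, 3]
LOAD_CONST → push 11. Stack: [15, 3, 11]
BINARY_OP ^ → 3 ^ 11 = 8. Stack: [15, 8]
BINARY_OP * → 15 * 8 = 120. Stack: [120]
STORE_FAST z → z=120. Stack: []
LOAD_FAST_LOAD_FAST a,c → push 30,35. Stack: [30, 35]
COMPARE_OP bool(!=) → 30 vs 35 = True. Stack: [True]
POP_JUMP_IF_FALSE → pop True; no jump. Stack: []
LOAD_CONST → push 12. Stack: [12]
LOAD_FAST r → push 3. Stack: [12, 3]
BINARY_OP // → 12 // 3 = 4. Stack: [4]
LOAD_FAST z → push 120. Stack: [4, 120]
BINARY_OP - → 4 - 120 = -116. Stack: [-116]
STORE_FAST v → v=-116. Stack: []
LOAD_CONST → push 1. Stack: [1]
LOAD_FAST z → push 120. Stack: [1, 120]
BINARY_OP - → 1 - 120 = -119. Stack: [-119]
STORE_FAST p → p=-119. Stack: []
LOAD_CONST → push 10. Stack: [10]
LOAD_FAST p → push -119. Stack: [10, -119]
BINARY_OP + → 10 + -119 = -109. Stack: [-109]
STORE_FAST v → v=-109. Stack: []
LOAD_FAST v → push -109. Stack: [-109]
RETURN_VALUE → return -109.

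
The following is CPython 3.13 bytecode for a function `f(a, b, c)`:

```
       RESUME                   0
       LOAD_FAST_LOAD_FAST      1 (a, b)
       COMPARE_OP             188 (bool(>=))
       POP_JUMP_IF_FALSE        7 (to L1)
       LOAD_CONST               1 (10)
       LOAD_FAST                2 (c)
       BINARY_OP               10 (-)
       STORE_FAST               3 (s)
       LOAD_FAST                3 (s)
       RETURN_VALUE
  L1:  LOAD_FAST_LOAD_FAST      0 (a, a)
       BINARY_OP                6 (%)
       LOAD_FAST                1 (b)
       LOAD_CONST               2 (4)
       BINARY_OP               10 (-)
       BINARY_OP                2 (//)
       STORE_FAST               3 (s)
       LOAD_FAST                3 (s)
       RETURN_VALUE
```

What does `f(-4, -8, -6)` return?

LOAD_FAST_LOAD_FAST a,b → push -4,-8. Stack: [-4, -8]
COMPARE_OP bool(>=) → -4 vs -8 = True. Stack: [True]
POP_JUMP_IF_FALSE → pop True; no jump. Stack: []
LOAD_CONST → push 10. Stack: [10]
LOAD_FAST c → push -6. Stack: [10, -6]
BINARY_OP - → 10 - -6 = 16. Stack: [16]
STORE_FAST s → s=16. Stack: []
LOAD_FAST s → push 16. Stack: [16]
RETURN_VALUE → return 16.

16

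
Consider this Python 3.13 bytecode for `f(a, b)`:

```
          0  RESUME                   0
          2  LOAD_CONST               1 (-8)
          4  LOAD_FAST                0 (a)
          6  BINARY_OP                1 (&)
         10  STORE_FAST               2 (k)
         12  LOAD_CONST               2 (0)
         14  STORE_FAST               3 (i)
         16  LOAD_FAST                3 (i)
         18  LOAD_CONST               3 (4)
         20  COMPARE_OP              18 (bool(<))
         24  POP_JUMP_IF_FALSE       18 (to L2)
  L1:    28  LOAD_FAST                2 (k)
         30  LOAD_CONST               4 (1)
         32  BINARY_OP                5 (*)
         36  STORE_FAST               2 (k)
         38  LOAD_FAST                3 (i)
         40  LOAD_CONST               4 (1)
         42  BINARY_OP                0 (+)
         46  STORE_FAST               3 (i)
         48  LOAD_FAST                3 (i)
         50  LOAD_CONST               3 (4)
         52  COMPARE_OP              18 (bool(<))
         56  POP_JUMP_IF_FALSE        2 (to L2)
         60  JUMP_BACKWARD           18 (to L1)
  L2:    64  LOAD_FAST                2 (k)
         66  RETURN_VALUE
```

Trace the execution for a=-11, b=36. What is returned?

LOAD_CONST → push -8. Stack: [-8]
LOAD_FAST a → push -11. Stack: [-8, -11]
BINARY_OP & → -8 & -11 = -16. Stack: [-16]
STORE_FAST k → k=-16. Stack: []
LOAD_CONST → push 0. Stack: [0]
STORE_FAST i → i=0. Stack: []
LOAD_FAST i → push 0. Stack: [0]
LOAD_CONST → push 4. Stack: [0, 4]
COMPARE_OP bool(<) → 0 vs 4 = True. Stack: [True]
POP_JUMP_IF_FALSE → pop True; no jump. Stack: []
LOAD_FAST k → push -16. Stack: [-16]
LOAD_CONST → push 1. Stack: [-16, 1]
BINARY_OP * → -16 * 1 = -16. Stack: [-16]
STORE_FAST k → k=-16. Stack: []
LOAD_FAST i → push 0. Stack: [0]
LOAD_CONST → push 1. Stack: [0, 1]
BINARY_OP + → 0 + 1 = 1. Stack: [1]
STORE_FAST i → i=1. Stack: []
LOAD_FAST i → push 1. Stack: [1]
LOAD_CONST → push 4. Stack: [1, 4]
COMPARE_OP bool(<) → 1 vs 4 = True. Stack: [True]
POP_JUMP_IF_FALSE → pop True; no jump. Stack: []
LOAD_FAST k → push -16. Stack: [-16]
LOAD_CONST → push 1. Stack: [-16, 1]
BINARY_OP * → -16 * 1 = -16. Stack: [-16]
STORE_FAST k → k=-16. Stack: []
LOAD_FAST i → push 1. Stack: [1]
LOAD_CONST → push 1. Stack: [1, 1]
BINARY_OP + → 1 + 1 = 2. Stack: [2]
STORE_FAST i → i=2. Stack: []
LOAD_FAST i → push 2. Stack: [2]
LOAD_CONST → push 4. Stack: [2, 4]
COMPARE_OP bool(<) → 2 vs 4 = True. Stack: [True]
POP_JUMP_IF_FALSE → pop True; no jump. Stack: []
LOAD_FAST k → push -16. Stack: [-16]
LOAD_CONST → push 1. Stack: [-16, 1]
BINARY_OP * → -16 * 1 = -16. Stack: [-16]
STORE_FAST k → k=-16. Stack: []
LOAD_FAST i → push 2. Stack: [2]
LOAD_CONST → push 1. Stack: [2, 1]
BINARY_OP + → 2 + 1 = 3. Stack: [3]
STORE_FAST i → i=3. Stack: []
LOAD_FAST i → push 3. Stack: [3]
LOAD_CONST → push 4. Stack: [3, 4]
COMPARE_OP bool(<) → 3 vs 4 = True. Stack: [True]
POP_JUMP_IF_FALSE → pop True; no jump. Stack: []
LOAD_FAST k → push -16. Stack: [-16]
LOAD_CONST → push 1. Stack: [-16, 1]
BINARY_OP * → -16 * 1 = -16. Stack: [-16]
STORE_FAST k → k=-16. Stack: []
LOAD_FAST i → push 3. Stack: [3]
LOAD_CONST → push 1. Stack: [3, 1]
BINARY_OP + → 3 + 1 = 4. Stack: [4]
STORE_FAST i → i=4. Stack: []
LOAD_FAST i → push 4. Stack: [4]
LOAD_CONST → push 4. Stack: [4, 4]
COMPARE_OP bool(<) → 4 vs 4 = False. Stack: [False]
POP_JUMP_IF_FALSE → pop False; jump. Stack: []
LOAD_FAST k → push -16. Stack: [-16]
RETURN_VALUE → return -16.

-16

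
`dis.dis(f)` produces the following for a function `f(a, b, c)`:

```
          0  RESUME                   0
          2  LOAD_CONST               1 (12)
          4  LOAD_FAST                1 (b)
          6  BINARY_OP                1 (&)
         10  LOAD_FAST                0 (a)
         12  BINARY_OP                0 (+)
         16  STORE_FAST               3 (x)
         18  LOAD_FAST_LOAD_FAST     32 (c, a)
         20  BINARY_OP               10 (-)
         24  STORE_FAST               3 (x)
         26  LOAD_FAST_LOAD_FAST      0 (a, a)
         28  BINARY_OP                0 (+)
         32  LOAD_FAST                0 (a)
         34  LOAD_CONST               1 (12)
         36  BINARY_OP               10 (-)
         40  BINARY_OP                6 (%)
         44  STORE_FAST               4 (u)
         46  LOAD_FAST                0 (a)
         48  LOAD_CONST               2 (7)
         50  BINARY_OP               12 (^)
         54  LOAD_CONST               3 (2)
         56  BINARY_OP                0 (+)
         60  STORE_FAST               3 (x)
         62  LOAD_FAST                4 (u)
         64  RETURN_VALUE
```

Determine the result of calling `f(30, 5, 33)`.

6

LOAD_CONST → push 12. Stack: [12]
LOAD_FAST b → push 5. Stack: [12, 5]
BINARY_OP & → 12 & 5 = 4. Stack: [4]
LOAD_FAST a → push 30. Stack: [4, 30]
BINARY_OP + → 4 + 30 = 34. Stack: [34]
STORE_FAST x → x=34. Stack: []
LOAD_FAST_LOAD_FAST c,a → push 33,30. Stack: [33, 30]
BINARY_OP - → 33 - 30 = 3. Stack: [3]
STORE_FAST x → x=3. Stack: []
LOAD_FAST_LOAD_FAST a,a → push 30,30. Stack: [30, 30]
BINARY_OP + → 30 + 30 = 60. Stack: [60]
LOAD_FAST a → push 30. Stack: [60, 30]
LOAD_CONST → push 12. Stack: [60, 30, 12]
BINARY_OP - → 30 - 12 = 18. Stack: [60, 18]
BINARY_OP % → 60 % 18 = 6. Stack: [6]
STORE_FAST u → u=6. Stack: []
LOAD_FAST a → push 30. Stack: [30]
LOAD_CONST → push 7. Stack: [30, 7]
BINARY_OP ^ → 30 ^ 7 = 25. Stack: [25]
LOAD_CONST → push 2. Stack: [25, 2]
BINARY_OP + → 25 + 2 = 27. Stack: [27]
STORE_FAST x → x=27. Stack: []
LOAD_FAST u → push 6. Stack: [6]
RETURN_VALUE → return 6.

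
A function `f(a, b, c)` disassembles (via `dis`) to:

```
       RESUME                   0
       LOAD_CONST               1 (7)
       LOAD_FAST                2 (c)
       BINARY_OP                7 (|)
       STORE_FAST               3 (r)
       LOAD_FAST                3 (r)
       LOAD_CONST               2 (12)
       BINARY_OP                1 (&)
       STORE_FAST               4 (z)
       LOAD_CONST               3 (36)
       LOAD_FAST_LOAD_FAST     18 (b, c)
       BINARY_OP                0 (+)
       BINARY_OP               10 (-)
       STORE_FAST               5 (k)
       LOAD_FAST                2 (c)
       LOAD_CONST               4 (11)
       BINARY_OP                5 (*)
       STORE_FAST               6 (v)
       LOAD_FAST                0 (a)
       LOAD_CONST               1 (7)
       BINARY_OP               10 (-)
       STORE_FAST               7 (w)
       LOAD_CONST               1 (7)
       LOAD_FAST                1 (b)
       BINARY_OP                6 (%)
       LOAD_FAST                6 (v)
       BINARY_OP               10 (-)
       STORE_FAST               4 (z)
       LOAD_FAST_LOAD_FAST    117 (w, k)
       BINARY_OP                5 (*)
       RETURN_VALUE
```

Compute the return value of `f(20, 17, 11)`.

104

LOAD_CONST → push 7. Stack: [7]
LOAD_FAST c → push 11. Stack: [7, 11]
BINARY_OP | → 7 | 11 = 15. Stack: [15]
STORE_FAST r → r=15. Stack: []
LOAD_FAST r → push 15. Stack: [15]
LOAD_CONST → push 12. Stack: [15, 12]
BINARY_OP & → 15 & 12 = 12. Stack: [12]
STORE_FAST z → z=12. Stack: []
LOAD_CONST → push 36. Stack: [36]
LOAD_FAST_LOAD_FAST b,c → push 17,11. Stack: [36, 17, 11]
BINARY_OP + → 17 + 11 = 28. Stack: [36, 28]
BINARY_OP - → 36 - 28 = 8. Stack: [8]
STORE_FAST k → k=8. Stack: []
LOAD_FAST c → push 11. Stack: [11]
LOAD_CONST → push 11. Stack: [11, 11]
BINARY_OP * → 11 * 11 = 121. Stack: [121]
STORE_FAST v → v=121. Stack: []
LOAD_FAST a → push 20. Stack: [20]
LOAD_CONST → push 7. Stack: [20, 7]
BINARY_OP - → 20 - 7 = 13. Stack: [13]
STORE_FAST w → w=13. Stack: []
LOAD_CONST → push 7. Stack: [7]
LOAD_FAST b → push 17. Stack: [7, 17]
BINARY_OP % → 7 % 17 = 7. Stack: [7]
LOAD_FAST v → push 121. Stack: [7, 121]
BINARY_OP - → 7 - 121 = -114. Stack: [-114]
STORE_FAST z → z=-114. Stack: []
LOAD_FAST_LOAD_FAST w,k → push 13,8. Stack: [13, 8]
BINARY_OP * → 13 * 8 = 104. Stack: [104]
RETURN_VALUE → return 104.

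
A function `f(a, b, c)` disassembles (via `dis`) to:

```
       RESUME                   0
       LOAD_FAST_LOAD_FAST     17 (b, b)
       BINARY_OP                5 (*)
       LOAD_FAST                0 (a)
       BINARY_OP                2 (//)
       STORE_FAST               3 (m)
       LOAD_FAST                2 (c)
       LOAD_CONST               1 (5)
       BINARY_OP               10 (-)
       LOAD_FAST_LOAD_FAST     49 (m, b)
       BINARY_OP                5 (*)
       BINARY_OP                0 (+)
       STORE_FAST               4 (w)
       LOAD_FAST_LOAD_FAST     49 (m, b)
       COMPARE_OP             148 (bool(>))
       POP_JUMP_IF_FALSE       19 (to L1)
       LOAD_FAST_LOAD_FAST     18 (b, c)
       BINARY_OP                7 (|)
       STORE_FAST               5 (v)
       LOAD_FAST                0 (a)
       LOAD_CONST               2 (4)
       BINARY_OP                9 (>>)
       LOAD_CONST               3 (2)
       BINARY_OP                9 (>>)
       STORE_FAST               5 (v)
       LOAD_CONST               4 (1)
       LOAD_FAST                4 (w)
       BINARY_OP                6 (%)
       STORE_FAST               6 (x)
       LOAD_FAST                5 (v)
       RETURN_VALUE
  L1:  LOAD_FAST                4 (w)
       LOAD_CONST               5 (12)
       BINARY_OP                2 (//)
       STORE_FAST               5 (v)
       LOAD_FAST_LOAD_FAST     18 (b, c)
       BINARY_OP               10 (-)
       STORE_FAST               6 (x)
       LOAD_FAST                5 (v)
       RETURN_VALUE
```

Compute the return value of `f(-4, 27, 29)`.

LOAD_FAST_LOAD_FAST b,b → push 27,27. Stack: [27, 27]
BINARY_OP * → 27 * 27 = 729. Stack: [729]
LOAD_FAST a → push -4. Stack: [729, -4]
BINARY_OP // → 729 // -4 = -183. Stack: [-183]
STORE_FAST m → m=-183. Stack: []
LOAD_FAST c → push 29. Stack: [29]
LOAD_CONST → push 5. Stack: [29, 5]
BINARY_OP - → 29 - 5 = 24. Stack: [24]
LOAD_FAST_LOAD_FAST m,b → push -183,27. Stack: [24, -183, 27]
BINARY_OP * → -183 * 27 = -4941. Stack: [24, -4941]
BINARY_OP + → 24 + -4941 = -4917. Stack: [-4917]
STORE_FAST w → w=-4917. Stack: []
LOAD_FAST_LOAD_FAST m,b → push -183,27. Stack: [-183, 27]
COMPARE_OP bool(>) → -183 vs 27 = False. Stack: [False]
POP_JUMP_IF_FALSE → pop False; jump. Stack: []
LOAD_FAST w → push -4917. Stack: [-4917]
LOAD_CONST → push 12. Stack: [-4917, 12]
BINARY_OP // → -4917 // 12 = -410. Stack: [-410]
STORE_FAST v → v=-410. Stack: []
LOAD_FAST_LOAD_FAST b,c → push 27,29. Stack: [27, 29]
BINARY_OP - → 27 - 29 = -2. Stack: [-2]
STORE_FAST x → x=-2. Stack: []
LOAD_FAST v → push -410. Stack: [-410]
RETURN_VALUE → return -410.

-410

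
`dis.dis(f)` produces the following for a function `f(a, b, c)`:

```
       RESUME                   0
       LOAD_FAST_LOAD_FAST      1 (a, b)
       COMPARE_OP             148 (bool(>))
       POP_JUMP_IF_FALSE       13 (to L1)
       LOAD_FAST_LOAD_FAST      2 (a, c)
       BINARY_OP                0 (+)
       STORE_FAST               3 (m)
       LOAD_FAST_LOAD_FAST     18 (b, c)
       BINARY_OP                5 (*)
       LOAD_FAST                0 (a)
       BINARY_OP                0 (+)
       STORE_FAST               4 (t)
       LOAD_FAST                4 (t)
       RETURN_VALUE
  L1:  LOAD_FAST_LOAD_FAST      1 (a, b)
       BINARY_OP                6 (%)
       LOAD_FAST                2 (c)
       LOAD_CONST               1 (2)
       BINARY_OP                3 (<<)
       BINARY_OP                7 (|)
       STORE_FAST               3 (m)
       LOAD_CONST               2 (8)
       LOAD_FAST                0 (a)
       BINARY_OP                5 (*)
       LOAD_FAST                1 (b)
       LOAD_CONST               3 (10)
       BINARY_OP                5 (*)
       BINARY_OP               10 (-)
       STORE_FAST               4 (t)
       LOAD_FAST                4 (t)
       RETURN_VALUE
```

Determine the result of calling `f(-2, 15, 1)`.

-166

LOAD_FAST_LOAD_FAST a,b → push -2,15. Stack: [-2, 15]
COMPARE_OP bool(>) → -2 vs 15 = False. Stack: [False]
POP_JUMP_IF_FALSE → pop False; jump. Stack: []
LOAD_FAST_LOAD_FAST a,b → push -2,15. Stack: [-2, 15]
BINARY_OP % → -2 % 15 = 13. Stack: [13]
LOAD_FAST c → push 1. Stack: [13, 1]
LOAD_CONST → push 2. Stack: [13, 1, 2]
BINARY_OP << → 1 << 2 = 4. Stack: [13, 4]
BINARY_OP | → 13 | 4 = 13. Stack: [13]
STORE_FAST m → m=13. Stack: []
LOAD_CONST → push 8. Stack: [8]
LOAD_FAST a → push -2. Stack: [8, -2]
BINARY_OP * → 8 * -2 = -16. Stack: [-16]
LOAD_FAST b → push 15. Stack: [-16, 15]
LOAD_CONST → push 10. Stack: [-16, 15, 10]
BINARY_OP * → 15 * 10 = 150. Stack: [-16, 150]
BINARY_OP - → -16 - 150 = -166. Stack: [-166]
STORE_FAST t → t=-166. Stack: []
LOAD_FAST t → push -166. Stack: [-166]
RETURN_VALUE → return -166.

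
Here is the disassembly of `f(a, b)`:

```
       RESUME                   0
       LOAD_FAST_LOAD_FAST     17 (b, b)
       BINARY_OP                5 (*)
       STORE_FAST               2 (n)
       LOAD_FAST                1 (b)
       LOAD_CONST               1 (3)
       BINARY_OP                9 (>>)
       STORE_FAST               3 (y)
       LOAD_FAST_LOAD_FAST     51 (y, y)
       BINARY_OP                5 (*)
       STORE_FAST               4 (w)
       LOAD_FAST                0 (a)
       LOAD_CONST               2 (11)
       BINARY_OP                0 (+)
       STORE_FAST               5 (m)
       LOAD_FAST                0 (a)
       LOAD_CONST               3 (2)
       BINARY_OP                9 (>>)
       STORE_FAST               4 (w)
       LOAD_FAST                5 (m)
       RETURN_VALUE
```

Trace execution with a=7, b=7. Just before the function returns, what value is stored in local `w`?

1

LOAD_FAST_LOAD_FAST b,b → push 7,7. Stack: [7, 7]
BINARY_OP * → 7 * 7 = 49. Stack: [49]
STORE_FAST n → n=49. Stack: []
LOAD_FAST b → push 7. Stack: [7]
LOAD_CONST → push 3. Stack: [7, 3]
BINARY_OP >> → 7 >> 3 = 0. Stack: [0]
STORE_FAST y → y=0. Stack: []
LOAD_FAST_LOAD_FAST y,y → push 0,0. Stack: [0, 0]
BINARY_OP * → 0 * 0 = 0. Stack: [0]
STORE_FAST w → w=0. Stack: []
LOAD_FAST a → push 7. Stack: [7]
LOAD_CONST → push 11. Stack: [7, 11]
BINARY_OP + → 7 + 11 = 18. Stack: [18]
STORE_FAST m → m=18. Stack: []
LOAD_FAST a → push 7. Stack: [7]
LOAD_CONST → push 2. Stack: [7, 2]
BINARY_OP >> → 7 >> 2 = 1. Stack: [1]
STORE_FAST w → w=1. Stack: []
LOAD_FAST m → push 18. Stack: [18]
RETURN_VALUE → return 18.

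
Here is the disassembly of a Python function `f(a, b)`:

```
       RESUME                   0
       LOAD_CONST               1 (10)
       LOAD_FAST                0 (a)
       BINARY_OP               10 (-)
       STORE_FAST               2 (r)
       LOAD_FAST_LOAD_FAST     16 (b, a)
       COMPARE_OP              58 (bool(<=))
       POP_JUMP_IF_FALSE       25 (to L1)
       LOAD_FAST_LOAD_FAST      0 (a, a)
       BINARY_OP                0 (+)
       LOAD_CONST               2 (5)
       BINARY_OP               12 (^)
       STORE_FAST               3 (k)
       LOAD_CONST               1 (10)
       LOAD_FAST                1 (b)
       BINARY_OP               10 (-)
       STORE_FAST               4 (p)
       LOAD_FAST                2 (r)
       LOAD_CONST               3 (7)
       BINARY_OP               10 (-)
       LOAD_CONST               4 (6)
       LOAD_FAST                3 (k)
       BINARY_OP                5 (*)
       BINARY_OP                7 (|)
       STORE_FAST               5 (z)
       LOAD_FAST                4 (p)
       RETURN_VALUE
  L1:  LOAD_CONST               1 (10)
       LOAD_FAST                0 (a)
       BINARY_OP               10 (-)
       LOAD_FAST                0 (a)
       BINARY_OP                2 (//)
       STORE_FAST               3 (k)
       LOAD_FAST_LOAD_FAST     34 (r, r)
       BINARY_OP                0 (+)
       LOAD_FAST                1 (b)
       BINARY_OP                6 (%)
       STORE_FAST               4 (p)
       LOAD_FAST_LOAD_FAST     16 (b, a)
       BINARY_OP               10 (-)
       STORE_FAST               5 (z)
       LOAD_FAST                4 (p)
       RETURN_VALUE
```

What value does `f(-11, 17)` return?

8

LOAD_CONST → push 10. Stack: [10]
LOAD_FAST a → push -11. Stack: [10, -11]
BINARY_OP - → 10 - -11 = 21. Stack: [21]
STORE_FAST r → r=21. Stack: []
LOAD_FAST_LOAD_FAST b,a → push 17,-11. Stack: [17, -11]
COMPARE_OP bool(<=) → 17 vs -11 = False. Stack: [False]
POP_JUMP_IF_FALSE → pop False; jump. Stack: []
LOAD_CONST → push 10. Stack: [10]
LOAD_FAST a → push -11. Stack: [10, -11]
BINARY_OP - → 10 - -11 = 21. Stack: [21]
LOAD_FAST a → push -11. Stack: [21, -11]
BINARY_OP // → 21 // -11 = -2. Stack: [-2]
STORE_FAST k → k=-2. Stack: []
LOAD_FAST_LOAD_FAST r,r → push 21,21. Stack: [21, 21]
BINARY_OP + → 21 + 21 = 42. Stack: [42]
LOAD_FAST b → push 17. Stack: [42, 17]
BINARY_OP % → 42 % 17 = 8. Stack: [8]
STORE_FAST p → p=8. Stack: []
LOAD_FAST_LOAD_FAST b,a → push 17,-11. Stack: [17, -11]
BINARY_OP - → 17 - -11 = 28. Stack: [28]
STORE_FAST z → z=28. Stack: []
LOAD_FAST p → push 8. Stack: [8]
RETURN_VALUE → return 8.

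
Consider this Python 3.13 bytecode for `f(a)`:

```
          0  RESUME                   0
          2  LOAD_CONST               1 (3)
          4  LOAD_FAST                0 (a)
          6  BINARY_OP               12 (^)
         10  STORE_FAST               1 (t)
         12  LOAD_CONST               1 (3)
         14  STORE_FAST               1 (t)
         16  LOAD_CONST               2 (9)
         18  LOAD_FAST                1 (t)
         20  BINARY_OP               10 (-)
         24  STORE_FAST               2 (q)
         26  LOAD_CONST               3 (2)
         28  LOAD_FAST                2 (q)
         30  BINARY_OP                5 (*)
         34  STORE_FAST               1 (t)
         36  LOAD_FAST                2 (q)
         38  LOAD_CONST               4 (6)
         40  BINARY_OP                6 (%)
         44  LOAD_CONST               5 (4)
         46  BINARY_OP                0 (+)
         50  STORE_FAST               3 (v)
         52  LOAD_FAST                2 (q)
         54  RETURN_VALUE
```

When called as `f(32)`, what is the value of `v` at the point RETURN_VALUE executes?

4

LOAD_CONST → push 3. Stack: [3]
LOAD_FAST a → push 32. Stack: [3, 32]
BINARY_OP ^ → 3 ^ 32 = 35. Stack: [35]
STORE_FAST t → t=35. Stack: []
LOAD_CONST → push 3. Stack: [3]
STORE_FAST t → t=3. Stack: []
LOAD_CONST → push 9. Stack: [9]
LOAD_FAST t → push 3. Stack: [9, 3]
BINARY_OP - → 9 - 3 = 6. Stack: [6]
STORE_FAST q → q=6. Stack: []
LOAD_CONST → push 2. Stack: [2]
LOAD_FAST q → push 6. Stack: [2, 6]
BINARY_OP * → 2 * 6 = 12. Stack: [12]
STORE_FAST t → t=12. Stack: []
LOAD_FAST q → push 6. Stack: [6]
LOAD_CONST → push 6. Stack: [6, 6]
BINARY_OP % → 6 % 6 = 0. Stack: [0]
LOAD_CONST → push 4. Stack: [0, 4]
BINARY_OP + → 0 + 4 = 4. Stack: [4]
STORE_FAST v → v=4. Stack: []
LOAD_FAST q → push 6. Stack: [6]
RETURN_VALUE → return 6.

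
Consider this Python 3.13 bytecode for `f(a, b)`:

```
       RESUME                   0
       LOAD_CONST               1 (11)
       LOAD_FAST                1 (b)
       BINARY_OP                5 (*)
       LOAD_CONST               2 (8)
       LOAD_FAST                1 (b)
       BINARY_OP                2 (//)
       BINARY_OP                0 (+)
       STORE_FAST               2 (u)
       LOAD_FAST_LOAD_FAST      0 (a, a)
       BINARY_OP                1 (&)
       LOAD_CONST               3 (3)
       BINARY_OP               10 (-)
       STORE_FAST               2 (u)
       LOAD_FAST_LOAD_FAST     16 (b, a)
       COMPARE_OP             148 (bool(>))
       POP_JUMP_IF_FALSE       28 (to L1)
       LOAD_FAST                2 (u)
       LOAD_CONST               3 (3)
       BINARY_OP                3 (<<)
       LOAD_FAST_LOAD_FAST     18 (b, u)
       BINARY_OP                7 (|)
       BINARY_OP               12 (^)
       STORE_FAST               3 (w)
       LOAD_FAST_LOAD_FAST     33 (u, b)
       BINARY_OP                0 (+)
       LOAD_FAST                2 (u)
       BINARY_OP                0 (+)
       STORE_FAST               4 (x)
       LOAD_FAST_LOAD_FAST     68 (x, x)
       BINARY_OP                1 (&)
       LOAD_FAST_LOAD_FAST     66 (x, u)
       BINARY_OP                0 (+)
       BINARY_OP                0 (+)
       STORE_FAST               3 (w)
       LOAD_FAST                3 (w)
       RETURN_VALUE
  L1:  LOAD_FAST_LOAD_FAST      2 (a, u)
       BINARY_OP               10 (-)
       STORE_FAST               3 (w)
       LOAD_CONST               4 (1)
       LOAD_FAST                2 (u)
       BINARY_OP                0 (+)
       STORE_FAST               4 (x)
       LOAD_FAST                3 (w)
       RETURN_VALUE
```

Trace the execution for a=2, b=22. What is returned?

39

LOAD_CONST → push 11. Stack: [11]
LOAD_FAST b → push 22. Stack: [11, 22]
BINARY_OP * → 11 * 22 = 242. Stack: [242]
LOAD_CONST → push 8. Stack: [242, 8]
LOAD_FAST b → push 22. Stack: [242, 8, 22]
BINARY_OP // → 8 // 22 = 0. Stack: [242, 0]
BINARY_OP + → 242 + 0 = 242. Stack: [242]
STORE_FAST u → u=242. Stack: []
LOAD_FAST_LOAD_FAST a,a → push 2,2. Stack: [2, 2]
BINARY_OP & → 2 & 2 = 2. Stack: [2]
LOAD_CONST → push 3. Stack: [2, 3]
BINARY_OP - → 2 - 3 = -1. Stack: [-1]
STORE_FAST u → u=-1. Stack: []
LOAD_FAST_LOAD_FAST b,a → push 22,2. Stack: [22, 2]
COMPARE_OP bool(>) → 22 vs 2 = True. Stack: [True]
POP_JUMP_IF_FALSE → pop True; no jump. Stack: []
LOAD_FAST u → push -1. Stack: [-1]
LOAD_CONST → push 3. Stack: [-1, 3]
BINARY_OP << → -1 << 3 = -8. Stack: [-8]
LOAD_FAST_LOAD_FAST b,u → push 22,-1. Stack: [-8, 22, -1]
BINARY_OP | → 22 | -1 = -1. Stack: [-8, -1]
BINARY_OP ^ → -8 ^ -1 = 7. Stack: [7]
STORE_FAST w → w=7. Stack: []
LOAD_FAST_LOAD_FAST u,b → push -1,22. Stack: [-1, 22]
BINARY_OP + → -1 + 22 = 21. Stack: [21]
LOAD_FAST u → push -1. Stack: [21, -1]
BINARY_OP + → 21 + -1 = 20. Stack: [20]
STORE_FAST x → x=20. Stack: []
LOAD_FAST_LOAD_FAST x,x → push 20,20. Stack: [20, 20]
BINARY_OP & → 20 & 20 = 20. Stack: [20]
LOAD_FAST_LOAD_FAST x,u → push 20,-1. Stack: [20, 20, -1]
BINARY_OP + → 20 + -1 = 19. Stack: [20, 19]
BINARY_OP + → 20 + 19 = 39. Stack: [39]
STORE_FAST w → w=39. Stack: []
LOAD_FAST w → push 39. Stack: [39]
RETURN_VALUE → return 39.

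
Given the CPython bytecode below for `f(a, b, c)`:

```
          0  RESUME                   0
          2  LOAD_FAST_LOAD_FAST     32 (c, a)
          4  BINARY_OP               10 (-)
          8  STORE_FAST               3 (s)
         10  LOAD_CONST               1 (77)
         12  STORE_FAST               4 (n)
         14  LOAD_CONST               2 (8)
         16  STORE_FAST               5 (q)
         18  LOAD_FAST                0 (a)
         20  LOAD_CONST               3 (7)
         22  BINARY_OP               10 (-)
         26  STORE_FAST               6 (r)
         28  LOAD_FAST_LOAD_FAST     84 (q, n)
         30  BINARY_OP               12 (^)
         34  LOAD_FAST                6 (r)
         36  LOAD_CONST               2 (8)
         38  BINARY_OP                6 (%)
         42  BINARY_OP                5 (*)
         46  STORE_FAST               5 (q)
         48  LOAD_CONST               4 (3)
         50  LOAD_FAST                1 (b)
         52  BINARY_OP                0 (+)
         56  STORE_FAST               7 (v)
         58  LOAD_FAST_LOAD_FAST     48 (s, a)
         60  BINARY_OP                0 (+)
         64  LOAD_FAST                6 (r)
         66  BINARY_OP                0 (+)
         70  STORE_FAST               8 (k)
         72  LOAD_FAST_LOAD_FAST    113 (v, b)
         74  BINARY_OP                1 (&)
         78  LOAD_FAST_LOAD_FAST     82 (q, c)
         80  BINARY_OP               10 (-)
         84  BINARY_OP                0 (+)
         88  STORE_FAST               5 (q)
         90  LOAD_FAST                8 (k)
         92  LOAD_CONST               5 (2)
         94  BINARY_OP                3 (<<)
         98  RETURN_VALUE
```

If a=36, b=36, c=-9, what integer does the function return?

80

LOAD_FAST_LOAD_FAST c,a → push -9,36. Stack: [-9, 36]
BINARY_OP - → -9 - 36 = -45. Stack: [-45]
STORE_FAST s → s=-45. Stack: []
LOAD_CONST → push 77. Stack: [77]
STORE_FAST n → n=77. Stack: []
LOAD_CONST → push 8. Stack: [8]
STORE_FAST q → q=8. Stack: []
LOAD_FAST a → push 36. Stack: [36]
LOAD_CONST → push 7. Stack: [36, 7]
BINARY_OP - → 36 - 7 = 29. Stack: [29]
STORE_FAST r → r=29. Stack: []
LOAD_FAST_LOAD_FAST q,n → push 8,77. Stack: [8, 77]
BINARY_OP ^ → 8 ^ 77 = 69. Stack: [69]
LOAD_FAST r → push 29. Stack: [69, 29]
LOAD_CONST → push 8. Stack: [69, 29, 8]
BINARY_OP % → 29 % 8 = 5. Stack: [69, 5]
BINARY_OP * → 69 * 5 = 345. Stack: [345]
STORE_FAST q → q=345. Stack: []
LOAD_CONST → push 3. Stack: [3]
LOAD_FAST b → push 36. Stack: [3, 36]
BINARY_OP + → 3 + 36 = 39. Stack: [39]
STORE_FAST v → v=39. Stack: []
LOAD_FAST_LOAD_FAST s,a → push -45,36. Stack: [-45, 36]
BINARY_OP + → -45 + 36 = -9. Stack: [-9]
LOAD_FAST r → push 29. Stack: [-9, 29]
BINARY_OP + → -9 + 29 = 20. Stack: [20]
STORE_FAST k → k=20. Stack: []
LOAD_FAST_LOAD_FAST v,b → push 39,36. Stack: [39, 36]
BINARY_OP & → 39 & 36 = 36. Stack: [36]
LOAD_FAST_LOAD_FAST q,c → push 345,-9. Stack: [36, 345, -9]
BINARY_OP - → 345 - -9 = 354. Stack: [36, 354]
BINARY_OP + → 36 + 354 = 390. Stack: [390]
STORE_FAST q → q=390. Stack: []
LOAD_FAST k → push 20. Stack: [20]
LOAD_CONST → push 2. Stack: [20, 2]
BINARY_OP << → 20 << 2 = 80. Stack: [80]
RETURN_VALUE → return 80.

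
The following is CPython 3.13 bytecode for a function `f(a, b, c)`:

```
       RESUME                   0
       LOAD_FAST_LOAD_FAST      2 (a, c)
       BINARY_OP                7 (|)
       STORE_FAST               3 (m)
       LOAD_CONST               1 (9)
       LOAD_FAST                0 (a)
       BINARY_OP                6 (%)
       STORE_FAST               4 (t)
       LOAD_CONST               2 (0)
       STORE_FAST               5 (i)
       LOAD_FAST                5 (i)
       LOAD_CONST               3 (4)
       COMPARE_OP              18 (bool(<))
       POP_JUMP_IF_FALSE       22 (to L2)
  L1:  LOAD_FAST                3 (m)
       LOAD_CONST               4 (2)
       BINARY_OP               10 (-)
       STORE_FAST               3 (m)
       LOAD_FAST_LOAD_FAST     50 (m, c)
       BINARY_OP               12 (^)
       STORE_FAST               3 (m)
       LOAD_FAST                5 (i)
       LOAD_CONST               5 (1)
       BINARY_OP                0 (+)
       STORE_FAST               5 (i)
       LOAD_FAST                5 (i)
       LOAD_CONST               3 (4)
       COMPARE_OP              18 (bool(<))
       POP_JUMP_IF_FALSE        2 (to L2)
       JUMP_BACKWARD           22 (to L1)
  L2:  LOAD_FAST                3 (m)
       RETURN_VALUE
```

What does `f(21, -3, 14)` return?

31

LOAD_FAST_LOAD_FAST a,c → push 21,14
BINARY_OP | → 21 | 14 = 31
STORE_FAST m → m=31
LOAD_CONST → push 9
LOAD_FAST a → push 21
BINARY_OP % → 9 % 21 = 9
STORE_FAST t → t=9
LOAD_CONST → push 0
STORE_FAST i → i=0
LOAD_FAST i → push 0
LOAD_CONST → push 4
COMPARE_OP bool(<) → 0 vs 4 = True
POP_JUMP_IF_FALSE → pop True; no jump
LOAD_FAST m → push 31
LOAD_CONST → push 2
BINARY_OP - → 31 - 2 = 29
STORE_FAST m → m=29
LOAD_FAST_LOAD_FAST m,c → push 29,14
BINARY_OP ^ → 29 ^ 14 = 19
STORE_FAST m → m=19
LOAD_FAST i → push 0
LOAD_CONST → push 1
BINARY_OP + → 0 + 1 = 1
STORE_FAST i → i=1
LOAD_FAST i → push 1
LOAD_CONST → push 4
COMPARE_OP bool(<) → 1 vs 4 = True
POP_JUMP_IF_FALSE → pop True; no jump
LOAD_FAST m → push 19
LOAD_CONST → push 2
BINARY_OP - → 19 - 2 = 17
STORE_FAST m → m=17
LOAD_FAST_LOAD_FAST m,c → push 17,14
BINARY_OP ^ → 17 ^ 14 = 31
STORE_FAST m → m=31
LOAD_FAST i → push 1
LOAD_CONST → push 1
BINARY_OP + → 1 + 1 = 2
STORE_FAST i → i=2
LOAD_FAST i → push 2
LOAD_CONST → push 4
COMPARE_OP bool(<) → 2 vs 4 = True
POP_JUMP_IF_FALSE → pop True; no jump
LOAD_FAST m → push 31
LOAD_CONST → push 2
BINARY_OP - → 31 - 2 = 29
STORE_FAST m → m=29
LOAD_FAST_LOAD_FAST m,c → push 29,14
BINARY_OP ^ → 29 ^ 14 = 19
STORE_FAST m → m=19
LOAD_FAST i → push 2
LOAD_CONST → push 1
BINARY_OP + → 2 + 1 = 3
STORE_FAST i → i=3
LOAD_FAST i → push 3
LOAD_CONST → push 4
COMPARE_OP bool(<) → 3 vs 4 = True
POP_JUMP_IF_FALSE → pop True; no jump
LOAD_FAST m → push 19
LOAD_CONST → push 2
BINARY_OP - → 19 - 2 = 17
STORE_FAST m → m=17
LOAD_FAST_LOAD_FAST m,c → push 17,14
BINARY_OP ^ → 17 ^ 14 = 31
STORE_FAST m → m=31
LOAD_FAST i → push 3
LOAD_CONST → push 1
BINARY_OP + → 3 + 1 = 4
STORE_FAST i → i=4
LOAD_FAST i → push 4
LOAD_CONST → push 4
COMPARE_OP bool(<) → 4 vs 4 = False
POP_JUMP_IF_FALSE → pop False; jump
LOAD_FAST m → push 31
RETURN_VALUE → return 31.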